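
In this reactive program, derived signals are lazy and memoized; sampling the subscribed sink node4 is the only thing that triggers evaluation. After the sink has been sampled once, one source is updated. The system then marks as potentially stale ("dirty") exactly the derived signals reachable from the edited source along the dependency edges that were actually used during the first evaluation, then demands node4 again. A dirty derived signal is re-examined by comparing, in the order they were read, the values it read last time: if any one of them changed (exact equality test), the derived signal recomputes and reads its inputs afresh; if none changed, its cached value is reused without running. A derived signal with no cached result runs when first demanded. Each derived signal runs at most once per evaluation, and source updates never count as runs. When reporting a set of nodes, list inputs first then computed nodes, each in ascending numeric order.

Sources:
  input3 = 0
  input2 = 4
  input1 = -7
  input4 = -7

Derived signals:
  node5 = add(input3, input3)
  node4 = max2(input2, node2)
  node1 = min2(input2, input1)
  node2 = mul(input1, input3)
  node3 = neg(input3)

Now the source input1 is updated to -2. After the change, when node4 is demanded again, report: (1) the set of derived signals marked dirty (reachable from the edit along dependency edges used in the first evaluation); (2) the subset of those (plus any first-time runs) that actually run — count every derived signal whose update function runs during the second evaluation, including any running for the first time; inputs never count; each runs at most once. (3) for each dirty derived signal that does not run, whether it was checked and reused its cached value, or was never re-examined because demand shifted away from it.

The edit dirties: node2, node4.
1 derived signals run: node2.
Cache hits after checking: node4.
Note the absorption at node2: it re-runs yet its value is the same, leaving the output's value untouched.

First demand of the output computes:
  node2 = mul(-7, 0) = 0
  node4 = max2(4, 0) = 4

After the edit, cleaning proceeds:
  node2: a read changed (input1 -7->-2) — executes, giving 0 — identical to its old value.
  node4: dirty, but its reads are unchanged (input2 unchanged, node2 unchanged); cached 4 stands.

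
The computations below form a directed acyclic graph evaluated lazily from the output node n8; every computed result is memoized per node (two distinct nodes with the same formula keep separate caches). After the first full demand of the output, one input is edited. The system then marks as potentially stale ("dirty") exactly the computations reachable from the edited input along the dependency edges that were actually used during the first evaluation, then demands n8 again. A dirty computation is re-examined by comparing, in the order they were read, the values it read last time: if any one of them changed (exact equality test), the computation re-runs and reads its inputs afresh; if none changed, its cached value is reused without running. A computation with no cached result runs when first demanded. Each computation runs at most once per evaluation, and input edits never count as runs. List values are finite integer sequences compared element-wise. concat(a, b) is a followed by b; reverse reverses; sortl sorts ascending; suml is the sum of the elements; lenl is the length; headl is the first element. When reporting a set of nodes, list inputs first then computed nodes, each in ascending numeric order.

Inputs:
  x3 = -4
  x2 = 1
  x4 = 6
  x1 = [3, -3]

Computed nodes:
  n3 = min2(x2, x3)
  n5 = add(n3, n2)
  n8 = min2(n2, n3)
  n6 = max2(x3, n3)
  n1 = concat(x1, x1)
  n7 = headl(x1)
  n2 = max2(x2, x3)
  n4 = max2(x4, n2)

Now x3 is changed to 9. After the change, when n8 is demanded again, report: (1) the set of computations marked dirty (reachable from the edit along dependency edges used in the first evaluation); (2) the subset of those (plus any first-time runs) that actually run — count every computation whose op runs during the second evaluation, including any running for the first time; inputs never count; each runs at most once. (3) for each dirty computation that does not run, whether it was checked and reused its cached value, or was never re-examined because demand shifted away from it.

First demand of the output computes:
  n2 = max2(1, -4) = 1
  n3 = min2(1, -4) = -4
  n8 = min2(1, -4) = -4

After the edit, cleaning proceeds:
  n2: a read changed (x3 -4->9) — executes, giving 9.
  n3: a read changed (x3 -4->9) — executes, giving 1.
  n8: a read changed (n2 1->9; n3 -4->1) — executes, giving 1.

The edit dirties: n2, n3, n8.
3 computations run: n2, n3, n8.
No dirty computation escaped a run.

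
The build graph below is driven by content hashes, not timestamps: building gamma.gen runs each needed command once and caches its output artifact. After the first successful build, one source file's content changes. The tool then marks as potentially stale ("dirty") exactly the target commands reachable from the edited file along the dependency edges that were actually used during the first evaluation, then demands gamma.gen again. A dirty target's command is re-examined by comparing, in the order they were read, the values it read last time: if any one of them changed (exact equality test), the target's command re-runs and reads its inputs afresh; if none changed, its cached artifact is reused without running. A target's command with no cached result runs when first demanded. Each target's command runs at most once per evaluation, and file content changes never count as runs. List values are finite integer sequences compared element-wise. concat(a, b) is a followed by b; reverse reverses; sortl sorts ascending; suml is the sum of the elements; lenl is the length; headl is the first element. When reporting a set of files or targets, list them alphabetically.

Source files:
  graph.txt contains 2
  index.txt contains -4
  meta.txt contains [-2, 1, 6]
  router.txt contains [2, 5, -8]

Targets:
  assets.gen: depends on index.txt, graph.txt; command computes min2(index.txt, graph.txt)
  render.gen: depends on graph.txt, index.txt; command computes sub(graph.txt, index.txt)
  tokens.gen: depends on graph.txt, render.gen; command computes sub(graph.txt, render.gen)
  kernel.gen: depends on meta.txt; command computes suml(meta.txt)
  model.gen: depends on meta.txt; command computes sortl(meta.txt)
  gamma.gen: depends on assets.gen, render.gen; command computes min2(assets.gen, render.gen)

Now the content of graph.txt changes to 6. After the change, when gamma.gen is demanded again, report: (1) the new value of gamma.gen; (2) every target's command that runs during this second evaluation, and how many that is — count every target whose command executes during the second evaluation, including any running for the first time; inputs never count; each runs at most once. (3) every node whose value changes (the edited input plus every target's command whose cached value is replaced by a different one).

gamma.gen now evaluates to -4.
Run set: assets.gen, gamma.gen, render.gen (3 run).
Changed values: graph.txt, render.gen.

Initial pass — values computed on the first demand:
  assets.gen = min2(-4, 2) = -4
  render.gen = sub(2, -4) = 6
  gamma.gen = min2(-4, 6) = -4

Second demand — change propagation:
  assets.gen: re-runs because graph.txt 2->6; new result -4 (unchanged).
  render.gen: re-runs because graph.txt 2->6; new result 10.
  gamma.gen: re-runs because render.gen 6->10; new result -4 (unchanged).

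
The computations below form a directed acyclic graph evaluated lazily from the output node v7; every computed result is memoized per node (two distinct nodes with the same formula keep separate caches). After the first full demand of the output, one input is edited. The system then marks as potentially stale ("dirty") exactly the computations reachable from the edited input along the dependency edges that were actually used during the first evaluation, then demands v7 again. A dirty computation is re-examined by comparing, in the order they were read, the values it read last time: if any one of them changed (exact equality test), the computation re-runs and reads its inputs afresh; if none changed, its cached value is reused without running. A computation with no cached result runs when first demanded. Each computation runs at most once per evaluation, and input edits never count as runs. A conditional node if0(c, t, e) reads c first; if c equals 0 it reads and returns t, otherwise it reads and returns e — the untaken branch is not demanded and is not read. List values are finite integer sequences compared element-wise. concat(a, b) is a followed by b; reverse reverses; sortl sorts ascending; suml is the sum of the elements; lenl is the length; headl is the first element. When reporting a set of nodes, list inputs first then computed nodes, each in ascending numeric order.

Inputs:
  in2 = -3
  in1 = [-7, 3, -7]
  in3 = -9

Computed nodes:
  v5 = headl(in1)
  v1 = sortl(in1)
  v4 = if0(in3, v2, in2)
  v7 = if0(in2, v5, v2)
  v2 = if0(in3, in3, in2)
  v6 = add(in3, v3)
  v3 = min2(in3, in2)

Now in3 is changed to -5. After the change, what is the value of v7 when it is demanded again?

First demand of the output computes:
  v2 = if0(in3=-9 -> else branch in2) = -3
  v7 = if0(in2=-3 -> else branch v2) = -3

After the edit, cleaning proceeds:
  v2: a read changed (in3 -9->-5) — executes, giving -3 — identical to its old value.
  v7: dirty, but its reads are unchanged (in2 unchanged, v2 unchanged); cached -3 stands.

Note the absorption at v2: it re-runs yet its value is the same, leaving the output's value untouched.

Demanding v7 again yields -3.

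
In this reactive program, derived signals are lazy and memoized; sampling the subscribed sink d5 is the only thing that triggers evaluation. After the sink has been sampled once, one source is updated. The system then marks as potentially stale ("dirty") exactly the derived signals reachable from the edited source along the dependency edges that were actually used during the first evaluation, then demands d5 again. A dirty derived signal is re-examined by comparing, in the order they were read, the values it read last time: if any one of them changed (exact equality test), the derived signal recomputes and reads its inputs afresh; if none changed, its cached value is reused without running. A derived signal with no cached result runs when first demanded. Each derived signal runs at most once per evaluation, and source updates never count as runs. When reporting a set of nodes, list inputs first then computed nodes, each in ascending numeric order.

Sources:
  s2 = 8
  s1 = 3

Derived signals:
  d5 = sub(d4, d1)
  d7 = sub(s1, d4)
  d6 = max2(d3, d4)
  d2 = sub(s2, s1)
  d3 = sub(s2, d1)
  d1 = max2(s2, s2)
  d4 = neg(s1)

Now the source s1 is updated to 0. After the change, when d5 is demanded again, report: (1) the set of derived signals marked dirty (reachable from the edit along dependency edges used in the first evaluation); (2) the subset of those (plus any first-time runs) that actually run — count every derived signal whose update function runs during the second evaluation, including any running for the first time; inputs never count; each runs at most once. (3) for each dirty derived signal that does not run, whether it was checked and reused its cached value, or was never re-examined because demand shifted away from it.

The edit dirties: d4, d5.
2 derived signals run: d4, d5.
No dirty derived signal escaped a run.

First demand of the output computes:
  d1 = max2(8, 8) = 8
  d4 = neg(3) = -3
  d5 = sub(-3, 8) = -11

After the edit, cleaning proceeds:
  d4: a read changed (s1 3->0) — executes, giving 0.
  d5: a read changed (d4 -3->0) — executes, giving -8.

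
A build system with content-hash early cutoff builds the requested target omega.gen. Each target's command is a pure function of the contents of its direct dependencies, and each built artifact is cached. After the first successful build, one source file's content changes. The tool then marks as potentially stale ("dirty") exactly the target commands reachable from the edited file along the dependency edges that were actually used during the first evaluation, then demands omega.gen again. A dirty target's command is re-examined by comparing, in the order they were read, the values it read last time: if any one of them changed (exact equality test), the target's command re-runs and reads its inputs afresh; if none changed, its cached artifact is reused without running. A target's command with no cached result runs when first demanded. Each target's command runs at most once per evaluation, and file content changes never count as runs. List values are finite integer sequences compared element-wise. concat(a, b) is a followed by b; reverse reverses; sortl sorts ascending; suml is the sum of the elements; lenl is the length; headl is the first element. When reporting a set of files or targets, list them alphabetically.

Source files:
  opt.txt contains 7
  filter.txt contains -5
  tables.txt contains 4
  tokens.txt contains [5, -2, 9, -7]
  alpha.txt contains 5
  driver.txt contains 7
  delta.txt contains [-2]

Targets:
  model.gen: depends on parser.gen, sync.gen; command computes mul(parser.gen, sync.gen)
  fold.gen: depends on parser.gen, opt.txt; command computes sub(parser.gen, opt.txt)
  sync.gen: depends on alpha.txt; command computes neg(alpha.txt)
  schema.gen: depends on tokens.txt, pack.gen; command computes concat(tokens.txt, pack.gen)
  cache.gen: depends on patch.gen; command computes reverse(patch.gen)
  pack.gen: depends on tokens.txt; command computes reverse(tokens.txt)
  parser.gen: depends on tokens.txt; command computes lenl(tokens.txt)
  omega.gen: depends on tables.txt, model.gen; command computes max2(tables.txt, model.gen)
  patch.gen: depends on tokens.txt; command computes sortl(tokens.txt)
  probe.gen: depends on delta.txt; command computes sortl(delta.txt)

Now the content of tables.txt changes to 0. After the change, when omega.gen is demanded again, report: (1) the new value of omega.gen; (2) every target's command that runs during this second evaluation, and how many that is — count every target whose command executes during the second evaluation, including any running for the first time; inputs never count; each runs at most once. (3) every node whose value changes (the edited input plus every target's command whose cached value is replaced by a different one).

New value of omega.gen: 0.
Target commands that run: omega.gen — 1 in total.
Values that change: omega.gen, tables.txt.

First evaluation (everything demanded from the output):
  parser.gen = lenl([5, -2, 9, -7]) = 4
  sync.gen = neg(5) = -5
  model.gen = mul(4, -5) = -20
  omega.gen = max2(4, -20) = 4

Propagation after the edit:
  omega.gen: runs — tables.txt 4->0; result 0.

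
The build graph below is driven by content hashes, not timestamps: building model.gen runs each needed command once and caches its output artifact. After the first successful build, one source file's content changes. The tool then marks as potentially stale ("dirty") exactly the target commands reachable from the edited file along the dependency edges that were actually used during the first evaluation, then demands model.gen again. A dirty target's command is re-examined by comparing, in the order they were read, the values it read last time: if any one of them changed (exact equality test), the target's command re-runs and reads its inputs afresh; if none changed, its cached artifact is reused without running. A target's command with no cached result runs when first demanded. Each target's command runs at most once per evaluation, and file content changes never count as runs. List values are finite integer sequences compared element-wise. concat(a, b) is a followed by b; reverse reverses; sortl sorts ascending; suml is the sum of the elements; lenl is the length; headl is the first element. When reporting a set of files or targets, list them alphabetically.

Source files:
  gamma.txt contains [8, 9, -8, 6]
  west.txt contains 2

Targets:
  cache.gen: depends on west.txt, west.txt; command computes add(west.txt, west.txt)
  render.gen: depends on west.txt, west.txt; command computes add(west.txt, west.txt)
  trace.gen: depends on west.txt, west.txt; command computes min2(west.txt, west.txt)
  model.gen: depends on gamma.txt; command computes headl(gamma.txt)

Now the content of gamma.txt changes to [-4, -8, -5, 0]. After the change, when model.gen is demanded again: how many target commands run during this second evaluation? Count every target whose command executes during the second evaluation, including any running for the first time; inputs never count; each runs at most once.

Initial pass — values computed on the first demand:
  model.gen = headl([8, 9, -8, 6]) = 8

Second demand — change propagation:
  model.gen: re-runs because gamma.txt [8, 9, -8, 6]->[-4, -8, -5, 0]; new result -4.

Run set: model.gen (1 run).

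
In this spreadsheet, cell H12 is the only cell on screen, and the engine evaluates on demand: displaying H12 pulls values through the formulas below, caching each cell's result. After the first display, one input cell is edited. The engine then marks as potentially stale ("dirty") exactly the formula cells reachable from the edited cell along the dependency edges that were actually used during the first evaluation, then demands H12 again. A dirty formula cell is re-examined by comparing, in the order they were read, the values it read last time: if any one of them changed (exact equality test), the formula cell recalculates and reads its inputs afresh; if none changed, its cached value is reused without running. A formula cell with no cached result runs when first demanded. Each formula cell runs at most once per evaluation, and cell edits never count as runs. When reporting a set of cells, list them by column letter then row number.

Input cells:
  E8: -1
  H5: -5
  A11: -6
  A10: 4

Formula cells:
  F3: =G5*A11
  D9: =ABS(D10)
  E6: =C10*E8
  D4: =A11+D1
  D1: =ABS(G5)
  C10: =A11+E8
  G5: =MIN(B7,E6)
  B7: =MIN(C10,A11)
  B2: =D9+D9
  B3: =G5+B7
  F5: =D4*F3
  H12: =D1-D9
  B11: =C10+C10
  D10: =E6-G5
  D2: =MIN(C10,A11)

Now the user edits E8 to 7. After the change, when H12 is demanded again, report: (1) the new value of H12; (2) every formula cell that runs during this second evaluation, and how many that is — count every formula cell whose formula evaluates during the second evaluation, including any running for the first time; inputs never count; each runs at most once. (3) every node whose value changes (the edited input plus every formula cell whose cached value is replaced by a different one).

Initial pass — values computed on the first demand:
  C10 = -6 + -1 = -7
  B7 = MIN(-7, -6) = -7
  E6 = -7 * -1 = 7
  G5 = MIN(-7, 7) = -7
  D1 = ABS(-7) = 7
  D10 = 7 - -7 = 14
  D9 = ABS(14) = 14
  H12 = 7 - 14 = -7

Second demand — change propagation:
  C10: re-runs because E8 -1->7; new result 1.
  B7: re-runs because C10 -7->1; new result -6.
  E6: re-runs because C10 -7->1; E8 -1->7; new result 7 (unchanged).
  G5: re-runs because B7 -7->-6; new result -6.
  D1: re-runs because G5 -7->-6; new result 6.
  D10: re-runs because G5 -7->-6; new result 13.
  D9: re-runs because D10 14->13; new result 13.
  H12: re-runs because D1 7->6; D9 14->13; new result -7 (unchanged).

H12 now evaluates to -7.
Run set: B7, C10, D1, D9, D10, E6, G5, H12 (8 run).
Changed values: B7, C10, D1, D9, D10, E8, G5.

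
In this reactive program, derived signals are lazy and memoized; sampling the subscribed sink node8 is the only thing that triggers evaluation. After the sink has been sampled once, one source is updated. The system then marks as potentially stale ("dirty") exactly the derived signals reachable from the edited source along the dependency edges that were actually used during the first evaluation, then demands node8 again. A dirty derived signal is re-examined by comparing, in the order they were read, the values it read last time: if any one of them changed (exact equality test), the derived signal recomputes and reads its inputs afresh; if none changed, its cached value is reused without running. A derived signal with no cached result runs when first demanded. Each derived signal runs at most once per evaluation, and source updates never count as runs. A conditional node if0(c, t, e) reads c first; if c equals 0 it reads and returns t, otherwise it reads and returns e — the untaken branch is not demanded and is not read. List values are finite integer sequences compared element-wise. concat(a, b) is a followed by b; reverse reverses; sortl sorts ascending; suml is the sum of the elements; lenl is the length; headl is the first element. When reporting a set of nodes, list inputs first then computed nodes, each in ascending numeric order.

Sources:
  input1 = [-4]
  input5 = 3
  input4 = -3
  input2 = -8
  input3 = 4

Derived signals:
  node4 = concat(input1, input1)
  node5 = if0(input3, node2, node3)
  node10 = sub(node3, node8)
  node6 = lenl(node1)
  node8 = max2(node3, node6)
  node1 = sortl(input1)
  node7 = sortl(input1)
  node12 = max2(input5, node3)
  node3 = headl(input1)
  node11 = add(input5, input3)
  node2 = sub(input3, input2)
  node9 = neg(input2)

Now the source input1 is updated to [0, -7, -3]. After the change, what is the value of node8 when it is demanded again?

First demand of the output computes:
  node1 = sortl([-4]) = [-4]
  node3 = headl([-4]) = -4
  node6 = lenl([-4]) = 1
  node8 = max2(-4, 1) = 1

After the edit, cleaning proceeds:
  node1: a read changed (input1 [-4]->[0, -7, -3]) — executes, giving [-7, -3, 0].
  node3: a read changed (input1 [-4]->[0, -7, -3]) — executes, giving 0.
  node6: a read changed (node1 [-4]->[-7, -3, 0]) — executes, giving 3.
  node8: a read changed (node3 -4->0; node6 1->3) — executes, giving 3.

Demanding node8 again yields 3.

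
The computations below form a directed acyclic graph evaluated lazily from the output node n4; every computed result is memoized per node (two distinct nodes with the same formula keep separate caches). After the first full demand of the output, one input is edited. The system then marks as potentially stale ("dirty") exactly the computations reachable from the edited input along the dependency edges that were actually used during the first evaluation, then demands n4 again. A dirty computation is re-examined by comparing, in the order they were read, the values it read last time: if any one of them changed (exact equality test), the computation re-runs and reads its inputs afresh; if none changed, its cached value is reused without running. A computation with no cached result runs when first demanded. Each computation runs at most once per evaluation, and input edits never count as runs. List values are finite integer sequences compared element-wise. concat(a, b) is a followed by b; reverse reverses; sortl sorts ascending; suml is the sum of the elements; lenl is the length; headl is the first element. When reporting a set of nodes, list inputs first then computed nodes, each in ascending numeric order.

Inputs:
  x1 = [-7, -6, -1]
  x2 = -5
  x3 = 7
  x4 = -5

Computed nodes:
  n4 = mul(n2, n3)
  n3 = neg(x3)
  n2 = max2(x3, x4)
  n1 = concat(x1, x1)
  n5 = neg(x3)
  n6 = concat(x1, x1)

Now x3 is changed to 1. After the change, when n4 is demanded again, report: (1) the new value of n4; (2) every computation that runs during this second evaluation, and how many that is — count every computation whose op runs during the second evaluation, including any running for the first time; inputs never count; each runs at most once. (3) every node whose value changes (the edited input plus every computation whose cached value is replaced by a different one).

First demand of the output computes:
  n2 = max2(7, -5) = 7
  n3 = neg(7) = -7
  n4 = mul(7, -7) = -49

After the edit, cleaning proceeds:
  n2: a read changed (x3 7->1) — executes, giving 1.
  n3: a read changed (x3 7->1) — executes, giving -1.
  n4: a read changed (n2 7->1; n3 -7->-1) — executes, giving -1.

Demanding n4 again yields -1.
3 computations run: n2, n3, n4.
The nodes whose values change: x3, n2, n3, n4.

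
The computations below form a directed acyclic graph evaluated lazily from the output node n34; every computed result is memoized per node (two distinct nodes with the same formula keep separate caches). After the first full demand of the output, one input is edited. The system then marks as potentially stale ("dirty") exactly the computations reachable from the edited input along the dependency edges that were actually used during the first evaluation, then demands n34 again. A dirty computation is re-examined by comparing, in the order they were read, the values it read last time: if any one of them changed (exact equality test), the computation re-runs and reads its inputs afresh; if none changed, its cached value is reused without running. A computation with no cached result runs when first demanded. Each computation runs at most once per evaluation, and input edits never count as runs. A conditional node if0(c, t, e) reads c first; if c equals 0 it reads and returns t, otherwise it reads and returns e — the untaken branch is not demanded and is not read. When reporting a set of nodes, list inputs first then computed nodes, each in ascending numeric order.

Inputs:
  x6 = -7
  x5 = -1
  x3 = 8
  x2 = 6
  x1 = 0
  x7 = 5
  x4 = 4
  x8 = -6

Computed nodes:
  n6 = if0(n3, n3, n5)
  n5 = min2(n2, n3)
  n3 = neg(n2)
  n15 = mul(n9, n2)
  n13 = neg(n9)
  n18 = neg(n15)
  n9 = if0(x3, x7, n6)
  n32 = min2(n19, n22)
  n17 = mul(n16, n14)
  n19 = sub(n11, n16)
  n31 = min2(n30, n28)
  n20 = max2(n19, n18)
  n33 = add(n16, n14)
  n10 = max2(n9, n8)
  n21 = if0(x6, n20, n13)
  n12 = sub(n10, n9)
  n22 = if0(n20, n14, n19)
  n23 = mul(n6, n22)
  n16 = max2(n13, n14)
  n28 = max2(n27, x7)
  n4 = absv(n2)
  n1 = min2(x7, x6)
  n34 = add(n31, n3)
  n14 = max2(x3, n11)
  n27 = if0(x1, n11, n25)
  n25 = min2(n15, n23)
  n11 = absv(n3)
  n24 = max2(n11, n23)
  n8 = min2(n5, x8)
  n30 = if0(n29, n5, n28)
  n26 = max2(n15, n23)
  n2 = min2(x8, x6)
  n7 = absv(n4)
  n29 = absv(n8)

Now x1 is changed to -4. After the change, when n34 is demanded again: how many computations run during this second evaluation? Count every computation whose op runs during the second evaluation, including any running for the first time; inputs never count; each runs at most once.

13 computations run: n6, n9, n13, n14, n15, n16, n18, n19, n20, n22, n23, n25, n27.
Note the branch switch — n6, n9, n13, n14, n15, n16, n18, n19, n20, n22, n23, n25 had no cache and run now for the first time.

First demand of the output computes:
  n2 = min2(-6, -7) = -7
  n3 = neg(-7) = 7
  n5 = min2(-7, 7) = -7
  n8 = min2(-7, -6) = -7
  n11 = absv(7) = 7
  n27 = if0(x1=0 -> then branch n11) = 7
  n28 = max2(7, 5) = 7
  n29 = absv(-7) = 7
  n30 = if0(n29=7 -> else branch n28) = 7
  n31 = min2(7, 7) = 7
  n34 = add(7, 7) = 14

After the edit, cleaning proceeds:
  n6: had never run; runs now, result -7.
  n9: had never run; runs now, result -7.
  n13: had never run; runs now, result 7.
  n14: had never run; runs now, result 8.
  n15: had never run; runs now, result 49.
  n16: had never run; runs now, result 8.
  n18: had never run; runs now, result -49.
  n19: had never run; runs now, result -1.
  n20: had never run; runs now, result -1.
  n22: had never run; runs now, result -1.
  n23: had never run; runs now, result 7.
  n25: had never run; runs now, result 7.
  n27: a read changed (x1 0->-4) — executes, giving 7 — identical to its old value.
  n28: dirty, but its reads are unchanged (n27 unchanged, x7 unchanged); cached 7 stands.
  n30: dirty, but its reads are unchanged (n29 unchanged, n28 unchanged); cached 7 stands.
  n31: dirty, but its reads are unchanged (n30 unchanged, n28 unchanged); cached 7 stands.
  n34: dirty, but its reads are unchanged (n31 unchanged, n3 unchanged); cached 14 stands.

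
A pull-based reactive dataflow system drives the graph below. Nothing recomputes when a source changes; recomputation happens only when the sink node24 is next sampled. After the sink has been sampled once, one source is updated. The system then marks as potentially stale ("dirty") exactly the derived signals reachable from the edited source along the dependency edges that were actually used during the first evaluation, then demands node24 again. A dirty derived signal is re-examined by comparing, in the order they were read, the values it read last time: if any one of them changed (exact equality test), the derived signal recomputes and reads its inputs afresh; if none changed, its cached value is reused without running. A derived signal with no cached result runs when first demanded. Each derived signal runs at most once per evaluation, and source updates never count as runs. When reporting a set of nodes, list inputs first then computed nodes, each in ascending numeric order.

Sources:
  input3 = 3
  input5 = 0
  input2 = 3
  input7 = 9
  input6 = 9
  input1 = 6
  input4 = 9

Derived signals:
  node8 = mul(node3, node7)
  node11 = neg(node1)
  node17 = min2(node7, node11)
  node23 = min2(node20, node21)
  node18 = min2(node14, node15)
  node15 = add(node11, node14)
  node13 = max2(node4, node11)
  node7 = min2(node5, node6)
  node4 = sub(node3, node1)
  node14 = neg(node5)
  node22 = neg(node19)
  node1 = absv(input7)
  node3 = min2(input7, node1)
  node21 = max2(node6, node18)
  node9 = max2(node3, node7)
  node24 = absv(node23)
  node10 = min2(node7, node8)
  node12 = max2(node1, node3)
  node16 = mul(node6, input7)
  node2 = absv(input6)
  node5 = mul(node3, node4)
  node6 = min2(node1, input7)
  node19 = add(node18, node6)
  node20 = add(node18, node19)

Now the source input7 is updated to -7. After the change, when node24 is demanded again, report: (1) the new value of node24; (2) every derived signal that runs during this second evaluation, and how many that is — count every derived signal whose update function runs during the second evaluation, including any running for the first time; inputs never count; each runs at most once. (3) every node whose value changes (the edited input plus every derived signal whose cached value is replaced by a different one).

New value of node24: 217.
Derived signals that run: node1, node3, node4, node5, node6, node11, node14, node15, node18, node19, node20, node21, node23, node24 — 14 in total.
Values that change: input7, node1, node3, node4, node5, node6, node11, node14, node15, node18, node19, node20, node21, node23, node24.

First evaluation (everything demanded from the output):
  node1 = absv(9) = 9
  node3 = min2(9, 9) = 9
  node4 = sub(9, 9) = 0
  node5 = mul(9, 0) = 0
  node6 = min2(9, 9) = 9
  node11 = neg(9) = -9
  node14 = neg(0) = 0
  node15 = add(-9, 0) = -9
  node18 = min2(0, -9) = -9
  node19 = add(-9, 9) = 0
  node20 = add(-9, 0) = -9
  node21 = max2(9, -9) = 9
  node23 = min2(-9, 9) = -9
  node24 = absv(-9) = 9

Propagation after the edit:
  node1: runs — input7 9->-7; result 7.
  node3: runs — input7 9->-7; node1 9->7; result -7.
  node4: runs — node3 9->-7; node1 9->7; result -14.
  node5: runs — node3 9->-7; node4 0->-14; result 98.
  node6: runs — node1 9->7; input7 9->-7; result -7.
  node11: runs — node1 9->7; result -7.
  node14: runs — node5 0->98; result -98.
  node15: runs — node11 -9->-7; node14 0->-98; result -105.
  node18: runs — node14 0->-98; node15 -9->-105; result -105.
  node19: runs — node18 -9->-105; node6 9->-7; result -112.
  node20: runs — node18 -9->-105; node19 0->-112; result -217.
  node21: runs — node6 9->-7; node18 -9->-105; result -7.
  node23: runs — node20 -9->-217; node21 9->-7; result -217.
  node24: runs — node23 -9->-217; result 217.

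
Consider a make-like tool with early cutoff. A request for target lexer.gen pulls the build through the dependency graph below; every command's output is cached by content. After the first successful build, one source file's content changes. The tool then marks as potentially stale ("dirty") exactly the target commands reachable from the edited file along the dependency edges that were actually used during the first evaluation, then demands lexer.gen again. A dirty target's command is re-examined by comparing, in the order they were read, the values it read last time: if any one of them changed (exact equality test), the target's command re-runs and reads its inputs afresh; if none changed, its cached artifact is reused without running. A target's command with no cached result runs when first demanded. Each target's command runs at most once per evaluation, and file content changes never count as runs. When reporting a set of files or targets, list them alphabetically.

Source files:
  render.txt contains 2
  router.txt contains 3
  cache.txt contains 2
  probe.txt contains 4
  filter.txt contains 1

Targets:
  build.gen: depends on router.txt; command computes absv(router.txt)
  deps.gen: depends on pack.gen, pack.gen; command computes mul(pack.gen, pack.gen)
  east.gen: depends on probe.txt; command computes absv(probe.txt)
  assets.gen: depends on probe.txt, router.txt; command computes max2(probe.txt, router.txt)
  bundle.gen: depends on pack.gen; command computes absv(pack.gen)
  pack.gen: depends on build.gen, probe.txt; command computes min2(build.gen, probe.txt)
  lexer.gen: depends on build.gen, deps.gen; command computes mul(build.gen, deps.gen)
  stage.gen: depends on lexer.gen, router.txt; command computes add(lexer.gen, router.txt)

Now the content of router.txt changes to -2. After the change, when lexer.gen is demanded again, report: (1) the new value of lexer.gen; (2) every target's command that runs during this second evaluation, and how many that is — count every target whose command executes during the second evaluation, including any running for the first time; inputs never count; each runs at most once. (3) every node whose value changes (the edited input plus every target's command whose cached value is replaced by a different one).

Demanding lexer.gen again yields 8.
4 target commands run: build.gen, deps.gen, lexer.gen, pack.gen.
The nodes whose values change: build.gen, deps.gen, lexer.gen, pack.gen, router.txt.

First demand of the output computes:
  build.gen = absv(3) = 3
  pack.gen = min2(3, 4) = 3
  deps.gen = mul(3, 3) = 9
  lexer.gen = mul(3, 9) = 27

After the edit, cleaning proceeds:
  build.gen: a read changed (router.txt 3->-2) — executes, giving 2.
  pack.gen: a read changed (build.gen 3->2) — executes, giving 2.
  deps.gen: a read changed (pack.gen 3->2; pack.gen 3->2) — executes, giving 4.
  lexer.gen: a read changed (build.gen 3->2; deps.gen 9->4) — executes, giving 8.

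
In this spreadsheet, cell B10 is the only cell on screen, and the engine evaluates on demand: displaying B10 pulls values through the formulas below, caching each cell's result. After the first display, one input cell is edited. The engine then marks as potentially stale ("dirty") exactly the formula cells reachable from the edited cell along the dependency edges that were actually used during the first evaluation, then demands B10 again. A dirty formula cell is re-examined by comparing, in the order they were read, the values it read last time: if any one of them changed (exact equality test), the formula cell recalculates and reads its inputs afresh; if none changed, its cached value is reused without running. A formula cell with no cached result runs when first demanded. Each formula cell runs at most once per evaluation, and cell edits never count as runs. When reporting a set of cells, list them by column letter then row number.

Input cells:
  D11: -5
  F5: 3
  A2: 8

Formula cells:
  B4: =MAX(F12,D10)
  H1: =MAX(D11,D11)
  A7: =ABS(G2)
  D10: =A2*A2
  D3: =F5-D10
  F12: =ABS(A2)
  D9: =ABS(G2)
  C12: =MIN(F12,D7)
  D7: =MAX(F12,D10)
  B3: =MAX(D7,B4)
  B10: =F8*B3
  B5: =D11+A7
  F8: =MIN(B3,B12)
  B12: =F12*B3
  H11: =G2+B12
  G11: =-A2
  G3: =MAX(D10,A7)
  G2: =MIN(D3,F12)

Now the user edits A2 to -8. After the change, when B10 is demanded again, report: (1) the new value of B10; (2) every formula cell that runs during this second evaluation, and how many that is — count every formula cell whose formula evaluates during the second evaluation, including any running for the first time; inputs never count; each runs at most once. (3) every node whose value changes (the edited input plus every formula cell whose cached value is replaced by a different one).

B10 now evaluates to 4096.
Run set: D10, F12 (2 run).
Changed values: A2.
The important point: at D7 every value read last time is unchanged, so the dirty flag clears without a run.

Initial pass — values computed on the first demand:
  D10 = 8 * 8 = 64
  F12 = ABS(8) = 8
  B4 = MAX(8, 64) = 64
  D7 = MAX(8, 64) = 64
  B3 = MAX(64, 64) = 64
  B12 = 8 * 64 = 512
  F8 = MIN(64, 512) = 64
  B10 = 64 * 64 = 4096

Second demand — change propagation:
  D10: re-runs because A2 8->-8; A2 8->-8; new result 64 (unchanged).
  F12: re-runs because A2 8->-8; new result 8 (unchanged).
  B4: re-examined; everything it read last time is the same (F12 unchanged, D10 unchanged) — cache 64 kept, no run.
  D7: re-examined; everything it read last time is the same (F12 unchanged, D10 unchanged) — cache 64 kept, no run.
  B3: re-examined; everything it read last time is the same (D7 unchanged, B4 unchanged) — cache 64 kept, no run.
  B12: re-examined; everything it read last time is the same (F12 unchanged, B3 unchanged) — cache 512 kept, no run.
  F8: re-examined; everything it read last time is the same (B3 unchanged, B12 unchanged) — cache 64 kept, no run.
  B10: re-examined; everything it read last time is the same (F8 unchanged, B3 unchanged) — cache 4096 kept, no run.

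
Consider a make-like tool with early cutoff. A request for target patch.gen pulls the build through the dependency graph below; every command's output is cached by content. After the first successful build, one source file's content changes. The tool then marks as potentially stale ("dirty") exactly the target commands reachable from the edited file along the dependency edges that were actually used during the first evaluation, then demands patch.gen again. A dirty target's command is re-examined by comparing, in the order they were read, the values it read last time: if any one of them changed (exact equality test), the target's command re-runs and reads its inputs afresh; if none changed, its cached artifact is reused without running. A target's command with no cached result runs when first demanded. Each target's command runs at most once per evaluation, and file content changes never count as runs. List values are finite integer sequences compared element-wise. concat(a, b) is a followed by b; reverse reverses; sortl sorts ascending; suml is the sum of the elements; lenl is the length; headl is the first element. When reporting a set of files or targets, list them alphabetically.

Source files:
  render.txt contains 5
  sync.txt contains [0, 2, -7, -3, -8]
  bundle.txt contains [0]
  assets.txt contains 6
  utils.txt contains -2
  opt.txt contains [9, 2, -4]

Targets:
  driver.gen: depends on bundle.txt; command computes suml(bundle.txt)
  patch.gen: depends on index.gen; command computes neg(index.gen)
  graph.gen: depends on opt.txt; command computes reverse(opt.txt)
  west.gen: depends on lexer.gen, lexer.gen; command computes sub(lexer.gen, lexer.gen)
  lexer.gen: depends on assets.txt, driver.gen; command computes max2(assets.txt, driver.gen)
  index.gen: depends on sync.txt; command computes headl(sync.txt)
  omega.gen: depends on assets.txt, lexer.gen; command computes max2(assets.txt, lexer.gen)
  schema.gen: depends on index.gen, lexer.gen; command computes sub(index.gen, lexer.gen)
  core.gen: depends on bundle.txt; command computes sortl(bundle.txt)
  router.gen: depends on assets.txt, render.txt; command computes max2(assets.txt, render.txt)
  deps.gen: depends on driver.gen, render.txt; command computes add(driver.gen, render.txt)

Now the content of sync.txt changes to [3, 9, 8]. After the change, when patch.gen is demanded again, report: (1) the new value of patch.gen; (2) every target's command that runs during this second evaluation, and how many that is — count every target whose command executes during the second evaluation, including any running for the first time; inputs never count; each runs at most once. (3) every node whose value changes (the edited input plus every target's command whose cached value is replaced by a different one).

Demanding patch.gen again yields -3.
2 target commands run: index.gen, patch.gen.
The nodes whose values change: index.gen, patch.gen, sync.txt.

First demand of the output computes:
  index.gen = headl([0, 2, -7, -3, -8]) = 0
  patch.gen = neg(0) = 0

After the edit, cleaning proceeds:
  index.gen: a read changed (sync.txt [0, 2, -7, -3, -8]->[3, 9, 8]) — executes, giving 3.
  patch.gen: a read changed (index.gen 0->3) — executes, giving -3.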